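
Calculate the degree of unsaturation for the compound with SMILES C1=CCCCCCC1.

2

Molecular formula from the SMILES: C8H14.
DoU = (2C + 2 + N − H − X)/2 = (2·8 + 2 + 0 − 14 − 0)/2 = 4/2 = 2.
(Structurally: 1 ring(s) + 1 π bond(s) = 2.)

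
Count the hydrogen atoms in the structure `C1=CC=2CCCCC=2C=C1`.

12

Hydrogens are implicit in SMILES; fill each atom to its normal valence:
  4 × C: 2 H each → 8
  4 × C (aromatic): 1 H each → 4
  2 × C (aromatic): no H
  Total hydrogens = 12.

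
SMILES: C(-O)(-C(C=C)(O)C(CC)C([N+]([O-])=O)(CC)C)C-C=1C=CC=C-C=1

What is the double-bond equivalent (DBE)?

6

Molecular formula from the SMILES: C18H27NO4.
DoU = (2C + 2 + N − H − X)/2 = (2·18 + 2 + 1 − 27 − 0)/2 = 12/2 = 6.
(Structurally: 1 ring(s) + 5 π bond(s) = 6.)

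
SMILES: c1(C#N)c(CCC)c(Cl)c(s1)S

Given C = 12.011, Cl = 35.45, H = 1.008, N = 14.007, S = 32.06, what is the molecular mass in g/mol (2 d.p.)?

217.73

Molecular formula: C8H8ClNS2.
M = 8×12.011 + 1×35.45 + 8×1.008 + 1×14.007 + 2×32.06 = 217.73 g/mol.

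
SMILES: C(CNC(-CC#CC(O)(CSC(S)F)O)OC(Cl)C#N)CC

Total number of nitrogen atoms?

The symbol for nitrogen appears 2 times in the SMILES.

2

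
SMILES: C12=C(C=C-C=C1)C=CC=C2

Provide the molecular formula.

C10H8

Heavy atoms from the SMILES: 10 C.
Implicit hydrogens by atom environment:
  8 × C (aromatic): 1 H each → 8
  2 × C (aromatic): no H
  Total hydrogens = 8.
Molecular formula: C10H8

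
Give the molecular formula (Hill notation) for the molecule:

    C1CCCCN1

C5H11N

Heavy atoms from the SMILES: 5 C, 1 N.
Implicit hydrogens by atom environment:
  5 × C: 2 H each → 10
  1 × N: 1 H
  Total hydrogens = 11.
Molecular formula: C5H11N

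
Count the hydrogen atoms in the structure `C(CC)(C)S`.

Hydrogens are implicit in SMILES; fill each atom to its normal valence:
  2 × C: 3 H each → 6
  1 × C: 2 H
  1 × C: 1 H
  1 × S: 1 H
  Total hydrogens = 10.

10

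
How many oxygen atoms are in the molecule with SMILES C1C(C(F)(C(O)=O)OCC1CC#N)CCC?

The symbol for oxygen appears 3 times in the SMILES.

3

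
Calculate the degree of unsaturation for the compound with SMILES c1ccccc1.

4

Molecular formula from the SMILES: C6H6.
DoU = (2C + 2 + N − H − X)/2 = (2·6 + 2 + 0 − 6 − 0)/2 = 8/2 = 4.
(Structurally: 1 ring(s) + 3 π bond(s) = 4.)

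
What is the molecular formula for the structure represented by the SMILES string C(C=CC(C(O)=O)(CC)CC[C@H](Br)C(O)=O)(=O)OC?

C12H17BrO6

Heavy atoms from the SMILES: 1 Br, 12 C, 6 O.
Implicit hydrogens by atom environment:
  4 × C: no H
  4 × O: no H
  3 × C: 2 H each → 6
  3 × C: 1 H each → 3
  2 × C: 3 H each → 6
  2 × O: 1 H each → 2
  1 × Br: no H
  Total hydrogens = 17.
Molecular formula: C12H17BrO6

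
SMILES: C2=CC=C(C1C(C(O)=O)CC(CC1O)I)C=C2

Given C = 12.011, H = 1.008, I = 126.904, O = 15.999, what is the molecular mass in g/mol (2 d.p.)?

346.16

Molecular formula: C13H15IO3.
M = 13×12.011 + 15×1.008 + 1×126.904 + 3×15.999 = 346.16 g/mol.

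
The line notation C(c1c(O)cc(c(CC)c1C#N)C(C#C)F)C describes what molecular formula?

C14H14FNO

Heavy atoms from the SMILES: 14 C, 1 F, 1 N, 1 O.
Implicit hydrogens by atom environment:
  5 × C (aromatic): no H
  2 × C: 3 H each → 6
  2 × C: 2 H each → 4
  2 × C: 1 H each → 2
  2 × C: no H
  1 × C (aromatic): 1 H
  1 × F: no H
  1 × N: no H
  1 × O: 1 H
  Total hydrogens = 14.
Molecular formula: C14H14FNO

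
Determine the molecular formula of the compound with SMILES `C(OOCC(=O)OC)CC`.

C6H12O4

Heavy atoms from the SMILES: 6 C, 4 O.
Implicit hydrogens by atom environment:
  4 × O: no H
  3 × C: 2 H each → 6
  2 × C: 3 H each → 6
  1 × C: no H
  Total hydrogens = 12.
Molecular formula: C6H12O4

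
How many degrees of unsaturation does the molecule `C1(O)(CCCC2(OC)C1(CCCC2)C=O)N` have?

3

Molecular formula from the SMILES: C12H21NO3.
DoU = (2C + 2 + N − H − X)/2 = (2·12 + 2 + 1 − 21 − 0)/2 = 6/2 = 3.
(Structurally: 2 ring(s) + 1 π bond(s) = 3.)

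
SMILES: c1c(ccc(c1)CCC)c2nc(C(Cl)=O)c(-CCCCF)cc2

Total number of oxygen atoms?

1

The symbol for oxygen appears 1 time in the SMILES.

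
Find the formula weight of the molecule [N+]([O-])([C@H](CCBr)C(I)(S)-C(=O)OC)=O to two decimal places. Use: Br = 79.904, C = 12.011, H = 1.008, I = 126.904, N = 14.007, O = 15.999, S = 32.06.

398.01

Molecular formula: C6H9BrINO4S.
M = 1×79.904 + 6×12.011 + 9×1.008 + 1×126.904 + 1×14.007 + 4×15.999 + 1×32.06 = 398.01 g/mol.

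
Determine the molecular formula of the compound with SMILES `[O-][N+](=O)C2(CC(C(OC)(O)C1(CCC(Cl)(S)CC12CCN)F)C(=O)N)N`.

Heavy atoms from the SMILES: 14 C, 1 Cl, 1 F, 4 N, 5 O, 1 S.
Implicit hydrogens by atom environment:
  6 × C: 2 H each → 12
  6 × C: no H
  3 × N: 2 H each → 6
  3 × O: no H
  1 × C: 3 H
  1 × C: 1 H
  1 × Cl: no H
  1 × F: no H
  1 × N (charge +1): no H
  1 × O: 1 H
  1 × O (charge -1): no H
  1 × S: 1 H
  Total hydrogens = 24.
Molecular formula: C14H24ClFN4O5S

C14H24ClFN4O5S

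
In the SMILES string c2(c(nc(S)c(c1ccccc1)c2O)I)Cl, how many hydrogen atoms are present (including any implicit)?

7

Hydrogens are implicit in SMILES; fill each atom to its normal valence:
  6 × C (aromatic): no H
  5 × C (aromatic): 1 H each → 5
  1 × Cl: no H
  1 × I: no H
  1 × N (aromatic): no H
  1 × O: 1 H
  1 × S: 1 H
  Total hydrogens = 7.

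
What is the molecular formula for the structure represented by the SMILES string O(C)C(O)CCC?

Heavy atoms from the SMILES: 5 C, 2 O.
Implicit hydrogens by atom environment:
  2 × C: 3 H each → 6
  2 × C: 2 H each → 4
  1 × C: 1 H
  1 × O: 1 H
  1 × O: no H
  Total hydrogens = 12.
Molecular formula: C5H12O2

C5H12O2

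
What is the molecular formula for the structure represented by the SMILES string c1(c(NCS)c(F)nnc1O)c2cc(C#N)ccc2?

C12H9FN4OS

Heavy atoms from the SMILES: 12 C, 1 F, 4 N, 1 O, 1 S.
Implicit hydrogens by atom environment:
  6 × C (aromatic): no H
  4 × C (aromatic): 1 H each → 4
  2 × N (aromatic): no H
  1 × C: 2 H
  1 × C: no H
  1 × F: no H
  1 × N: 1 H
  1 × N: no H
  1 × O: 1 H
  1 × S: 1 H
  Total hydrogens = 9.
Molecular formula: C12H9FN4OS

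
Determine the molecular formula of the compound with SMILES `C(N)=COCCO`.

C4H9NO2

Heavy atoms from the SMILES: 4 C, 1 N, 2 O.
Implicit hydrogens by atom environment:
  2 × C: 2 H each → 4
  2 × C: 1 H each → 2
  1 × N: 2 H
  1 × O: 1 H
  1 × O: no H
  Total hydrogens = 9.
Molecular formula: C4H9NO2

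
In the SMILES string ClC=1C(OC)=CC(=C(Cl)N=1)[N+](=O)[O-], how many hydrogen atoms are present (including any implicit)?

Hydrogens are implicit in SMILES; fill each atom to its normal valence:
  4 × C (aromatic): no H
  2 × Cl: no H
  2 × O: no H
  1 × C: 3 H
  1 × C (aromatic): 1 H
  1 × N (aromatic): no H
  1 × N (charge +1): no H
  1 × O (charge -1): no H
  Total hydrogens = 4.

4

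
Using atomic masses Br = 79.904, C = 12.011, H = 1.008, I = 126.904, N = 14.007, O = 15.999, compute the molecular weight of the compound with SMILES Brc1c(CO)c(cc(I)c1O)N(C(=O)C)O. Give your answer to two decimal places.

Molecular formula: C9H9BrINO4.
M = 1×79.904 + 9×12.011 + 9×1.008 + 1×126.904 + 1×14.007 + 4×15.999 = 401.98 g/mol.

401.98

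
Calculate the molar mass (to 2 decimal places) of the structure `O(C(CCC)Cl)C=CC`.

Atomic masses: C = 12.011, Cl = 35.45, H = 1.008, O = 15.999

Molecular formula: C7H13ClO.
M = 7×12.011 + 1×35.45 + 13×1.008 + 1×15.999 = 148.63 g/mol.

148.63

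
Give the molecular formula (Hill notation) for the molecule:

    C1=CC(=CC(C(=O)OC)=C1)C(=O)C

C10H10O3

Heavy atoms from the SMILES: 10 C, 3 O.
Implicit hydrogens by atom environment:
  4 × C (aromatic): 1 H each → 4
  3 × O: no H
  2 × C: 3 H each → 6
  2 × C (aromatic): no H
  2 × C: no H
  Total hydrogens = 10.
Molecular formula: C10H10O3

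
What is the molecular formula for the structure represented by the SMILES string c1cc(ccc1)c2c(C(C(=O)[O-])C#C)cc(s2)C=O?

Heavy atoms from the SMILES: 15 C, 3 O, 1 S.
Implicit hydrogens by atom environment:
  6 × C (aromatic): 1 H each → 6
  4 × C (aromatic): no H
  3 × C: 1 H each → 3
  2 × C: no H
  2 × O: no H
  1 × O (charge -1): no H
  1 × S (aromatic): no H
  Total hydrogens = 9.
Net charge -1.
Molecular formula: C15H9O3S-

C15H9O3S-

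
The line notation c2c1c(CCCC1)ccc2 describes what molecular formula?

Heavy atoms from the SMILES: 10 C.
Implicit hydrogens by atom environment:
  4 × C: 2 H each → 8
  4 × C (aromatic): 1 H each → 4
  2 × C (aromatic): no H
  Total hydrogens = 12.
Molecular formula: C10H12

C10H12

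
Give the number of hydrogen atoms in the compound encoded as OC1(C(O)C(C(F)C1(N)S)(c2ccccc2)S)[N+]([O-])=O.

13

Hydrogens are implicit in SMILES; fill each atom to its normal valence:
  5 × C (aromatic): 1 H each → 5
  3 × C: no H
  2 × C: 1 H each → 2
  2 × O: 1 H each → 2
  2 × S: 1 H each → 2
  1 × C (aromatic): no H
  1 × F: no H
  1 × N: 2 H
  1 × N (charge +1): no H
  1 × O: no H
  1 × O (charge -1): no H
  Total hydrogens = 13.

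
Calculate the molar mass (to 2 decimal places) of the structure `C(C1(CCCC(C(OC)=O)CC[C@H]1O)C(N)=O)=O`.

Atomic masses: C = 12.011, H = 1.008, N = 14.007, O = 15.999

Molecular formula: C12H19NO5.
M = 12×12.011 + 19×1.008 + 1×14.007 + 5×15.999 = 257.29 g/mol.

257.29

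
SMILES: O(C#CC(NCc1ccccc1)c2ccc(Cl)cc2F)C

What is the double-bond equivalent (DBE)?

Molecular formula from the SMILES: C17H15ClFNO.
DoU = (2C + 2 + N − H − X)/2 = (2·17 + 2 + 1 − 15 − 2)/2 = 20/2 = 10.
(Structurally: 2 ring(s) + 8 π bond(s) = 10.)

10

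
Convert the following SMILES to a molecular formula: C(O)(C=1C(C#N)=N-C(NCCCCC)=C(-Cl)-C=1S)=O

C12H14ClN3O2S

Heavy atoms from the SMILES: 12 C, 1 Cl, 3 N, 2 O, 1 S.
Implicit hydrogens by atom environment:
  5 × C (aromatic): no H
  4 × C: 2 H each → 8
  2 × C: no H
  1 × C: 3 H
  1 × Cl: no H
  1 × N: 1 H
  1 × N (aromatic): no H
  1 × N: no H
  1 × O: 1 H
  1 × O: no H
  1 × S: 1 H
  Total hydrogens = 14.
Molecular formula: C12H14ClN3O2S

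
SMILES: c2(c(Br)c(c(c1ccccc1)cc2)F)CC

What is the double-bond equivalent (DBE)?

8

Molecular formula from the SMILES: C14H12BrF.
DoU = (2C + 2 + N − H − X)/2 = (2·14 + 2 + 0 − 12 − 2)/2 = 16/2 = 8.
(Structurally: 2 ring(s) + 6 π bond(s) = 8.)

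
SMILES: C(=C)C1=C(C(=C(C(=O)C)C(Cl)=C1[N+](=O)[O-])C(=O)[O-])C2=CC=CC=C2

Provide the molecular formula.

C17H11ClNO5-

Heavy atoms from the SMILES: 17 C, 1 Cl, 1 N, 5 O.
Implicit hydrogens by atom environment:
  7 × C (aromatic): no H
  5 × C (aromatic): 1 H each → 5
  3 × O: no H
  2 × C: no H
  2 × O (charge -1): no H
  1 × C: 3 H
  1 × C: 2 H
  1 × C: 1 H
  1 × Cl: no H
  1 × N (charge +1): no H
  Total hydrogens = 11.
Net charge -1.
Molecular formula: C17H11ClNO5-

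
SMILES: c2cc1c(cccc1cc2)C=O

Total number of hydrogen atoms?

8

Hydrogens are implicit in SMILES; fill each atom to its normal valence:
  7 × C (aromatic): 1 H each → 7
  3 × C (aromatic): no H
  1 × C: 1 H
  1 × O: no H
  Total hydrogens = 8.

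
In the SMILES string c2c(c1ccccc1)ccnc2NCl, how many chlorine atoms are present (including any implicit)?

The symbol for chlorine appears 1 time in the SMILES.

1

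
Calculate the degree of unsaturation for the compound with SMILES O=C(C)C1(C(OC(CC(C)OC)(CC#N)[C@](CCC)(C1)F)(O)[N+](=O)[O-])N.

5

Molecular formula from the SMILES: C16H26FN3O6.
DoU = (2C + 2 + N − H − X)/2 = (2·16 + 2 + 3 − 26 − 1)/2 = 10/2 = 5.
(Structurally: 1 ring(s) + 4 π bond(s) = 5.)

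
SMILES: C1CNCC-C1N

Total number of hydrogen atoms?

12

Hydrogens are implicit in SMILES; fill each atom to its normal valence:
  4 × C: 2 H each → 8
  1 × C: 1 H
  1 × N: 2 H
  1 × N: 1 H
  Total hydrogens = 12.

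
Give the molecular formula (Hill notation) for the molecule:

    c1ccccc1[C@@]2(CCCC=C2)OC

Heavy atoms from the SMILES: 13 C, 1 O.
Implicit hydrogens by atom environment:
  5 × C (aromatic): 1 H each → 5
  3 × C: 2 H each → 6
  2 × C: 1 H each → 2
  1 × C: 3 H
  1 × C: no H
  1 × C (aromatic): no H
  1 × O: no H
  Total hydrogens = 16.
Molecular formula: C13H16O

C13H16O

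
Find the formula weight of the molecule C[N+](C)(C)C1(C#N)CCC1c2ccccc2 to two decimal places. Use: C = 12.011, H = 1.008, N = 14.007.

215.32

Molecular formula: C14H19N2+.
M = 14×12.011 + 19×1.008 + 2×14.007 = 215.32 g/mol.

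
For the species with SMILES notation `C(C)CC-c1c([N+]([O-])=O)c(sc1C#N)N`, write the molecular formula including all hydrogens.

Heavy atoms from the SMILES: 9 C, 3 N, 2 O, 1 S.
Implicit hydrogens by atom environment:
  4 × C (aromatic): no H
  3 × C: 2 H each → 6
  1 × C: 3 H
  1 × C: no H
  1 × N: 2 H
  1 × N (charge +1): no H
  1 × N: no H
  1 × O: no H
  1 × O (charge -1): no H
  1 × S (aromatic): no H
  Total hydrogens = 11.
Molecular formula: C9H11N3O2S

C9H11N3O2S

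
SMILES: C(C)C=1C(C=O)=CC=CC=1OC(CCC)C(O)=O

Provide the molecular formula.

Heavy atoms from the SMILES: 14 C, 4 O.
Implicit hydrogens by atom environment:
  3 × C: 2 H each → 6
  3 × C (aromatic): 1 H each → 3
  3 × C (aromatic): no H
  3 × O: no H
  2 × C: 3 H each → 6
  2 × C: 1 H each → 2
  1 × C: no H
  1 × O: 1 H
  Total hydrogens = 18.
Molecular formula: C14H18O4

C14H18O4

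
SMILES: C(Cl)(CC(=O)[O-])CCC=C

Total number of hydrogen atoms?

10

Hydrogens are implicit in SMILES; fill each atom to its normal valence:
  4 × C: 2 H each → 8
  2 × C: 1 H each → 2
  1 × C: no H
  1 × Cl: no H
  1 × O: no H
  1 × O (charge -1): no H
  Total hydrogens = 10.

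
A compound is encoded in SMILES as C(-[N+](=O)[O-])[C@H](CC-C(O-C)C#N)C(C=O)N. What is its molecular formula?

C9H15N3O4

Heavy atoms from the SMILES: 9 C, 3 N, 4 O.
Implicit hydrogens by atom environment:
  4 × C: 1 H each → 4
  3 × C: 2 H each → 6
  3 × O: no H
  1 × C: 3 H
  1 × C: no H
  1 × N: 2 H
  1 × N (charge +1): no H
  1 × N: no H
  1 × O (charge -1): no H
  Total hydrogens = 15.
Molecular formula: C9H15N3O4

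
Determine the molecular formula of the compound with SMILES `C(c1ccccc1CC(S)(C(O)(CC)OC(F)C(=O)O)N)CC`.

C16H24FNO4S

Heavy atoms from the SMILES: 16 C, 1 F, 1 N, 4 O, 1 S.
Implicit hydrogens by atom environment:
  4 × C: 2 H each → 8
  4 × C (aromatic): 1 H each → 4
  3 × C: no H
  2 × C: 3 H each → 6
  2 × C (aromatic): no H
  2 × O: 1 H each → 2
  2 × O: no H
  1 × C: 1 H
  1 × F: no H
  1 × N: 2 H
  1 × S: 1 H
  Total hydrogens = 24.
Molecular formula: C16H24FNO4S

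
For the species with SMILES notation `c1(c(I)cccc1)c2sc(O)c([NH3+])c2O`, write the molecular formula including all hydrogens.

Heavy atoms from the SMILES: 10 C, 1 I, 1 N, 2 O, 1 S.
Implicit hydrogens by atom environment:
  6 × C (aromatic): no H
  4 × C (aromatic): 1 H each → 4
  2 × O: 1 H each → 2
  1 × I: no H
  1 × N (charge +1): 3 H
  1 × S (aromatic): no H
  Total hydrogens = 9.
Net charge +1.
Molecular formula: C10H9INO2S+

C10H9INO2S+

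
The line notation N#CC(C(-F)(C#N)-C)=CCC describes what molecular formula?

C8H9FN2

Heavy atoms from the SMILES: 8 C, 1 F, 2 N.
Implicit hydrogens by atom environment:
  4 × C: no H
  2 × C: 3 H each → 6
  2 × N: no H
  1 × C: 2 H
  1 × C: 1 H
  1 × F: no H
  Total hydrogens = 9.
Molecular formula: C8H9FN2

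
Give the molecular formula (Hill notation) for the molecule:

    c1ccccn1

Heavy atoms from the SMILES: 5 C, 1 N.
Implicit hydrogens by atom environment:
  5 × C (aromatic): 1 H each → 5
  1 × N (aromatic): no H
  Total hydrogens = 5.
Molecular formula: C5H5N

C5H5N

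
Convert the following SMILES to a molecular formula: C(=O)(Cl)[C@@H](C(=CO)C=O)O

Heavy atoms from the SMILES: 5 C, 1 Cl, 4 O.
Implicit hydrogens by atom environment:
  3 × C: 1 H each → 3
  2 × C: no H
  2 × O: 1 H each → 2
  2 × O: no H
  1 × Cl: no H
  Total hydrogens = 5.
Molecular formula: C5H5ClO4

C5H5ClO4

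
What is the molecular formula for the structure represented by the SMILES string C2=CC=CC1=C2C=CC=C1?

C10H8

Heavy atoms from the SMILES: 10 C.
Implicit hydrogens by atom environment:
  8 × C (aromatic): 1 H each → 8
  2 × C (aromatic): no H
  Total hydrogens = 8.
Molecular formula: C10H8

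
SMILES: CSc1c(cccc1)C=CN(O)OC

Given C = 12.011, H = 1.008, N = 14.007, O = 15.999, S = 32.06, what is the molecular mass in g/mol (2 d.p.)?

211.28

Molecular formula: C10H13NO2S.
M = 10×12.011 + 13×1.008 + 1×14.007 + 2×15.999 + 1×32.06 = 211.28 g/mol.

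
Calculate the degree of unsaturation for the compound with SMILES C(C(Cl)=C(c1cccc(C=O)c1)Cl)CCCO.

6

Molecular formula from the SMILES: C13H14Cl2O2.
DoU = (2C + 2 + N − H − X)/2 = (2·13 + 2 + 0 − 14 − 2)/2 = 12/2 = 6.
(Structurally: 1 ring(s) + 5 π bond(s) = 6.)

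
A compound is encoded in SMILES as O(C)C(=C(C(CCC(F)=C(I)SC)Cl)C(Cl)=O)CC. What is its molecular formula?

Heavy atoms from the SMILES: 12 C, 2 Cl, 1 F, 1 I, 2 O, 1 S.
Implicit hydrogens by atom environment:
  5 × C: no H
  3 × C: 3 H each → 9
  3 × C: 2 H each → 6
  2 × Cl: no H
  2 × O: no H
  1 × C: 1 H
  1 × F: no H
  1 × I: no H
  1 × S: no H
  Total hydrogens = 16.
Molecular formula: C12H16Cl2FIO2S

C12H16Cl2FIO2S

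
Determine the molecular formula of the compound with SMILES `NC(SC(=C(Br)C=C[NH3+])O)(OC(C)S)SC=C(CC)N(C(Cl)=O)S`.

C12H20BrClN3O3S4+

Heavy atoms from the SMILES: 1 Br, 12 C, 1 Cl, 3 N, 3 O, 4 S.
Implicit hydrogens by atom environment:
  5 × C: no H
  4 × C: 1 H each → 4
  2 × C: 3 H each → 6
  2 × O: no H
  2 × S: 1 H each → 2
  2 × S: no H
  1 × Br: no H
  1 × C: 2 H
  1 × Cl: no H
  1 × N (charge +1): 3 H
  1 × N: 2 H
  1 × N: no H
  1 × O: 1 H
  Total hydrogens = 20.
Net charge +1.
Molecular formula: C12H20BrClN3O3S4+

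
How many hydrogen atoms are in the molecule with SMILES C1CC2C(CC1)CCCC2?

18

Hydrogens are implicit in SMILES; fill each atom to its normal valence:
  8 × C: 2 H each → 16
  2 × C: 1 H each → 2
  Total hydrogens = 18.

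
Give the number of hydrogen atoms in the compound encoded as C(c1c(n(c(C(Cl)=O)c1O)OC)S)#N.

5

Hydrogens are implicit in SMILES; fill each atom to its normal valence:
  4 × C (aromatic): no H
  2 × C: no H
  2 × O: no H
  1 × C: 3 H
  1 × Cl: no H
  1 × N (aromatic): no H
  1 × N: no H
  1 × O: 1 H
  1 × S: 1 H
  Total hydrogens = 5.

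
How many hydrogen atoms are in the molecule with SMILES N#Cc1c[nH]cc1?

4

Hydrogens are implicit in SMILES; fill each atom to its normal valence:
  3 × C (aromatic): 1 H each → 3
  1 × C (aromatic): no H
  1 × C: no H
  1 × N (aromatic): 1 H
  1 × N: no H
  Total hydrogens = 4.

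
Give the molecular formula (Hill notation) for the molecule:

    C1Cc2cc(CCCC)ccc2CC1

C14H20

Heavy atoms from the SMILES: 14 C.
Implicit hydrogens by atom environment:
  7 × C: 2 H each → 14
  3 × C (aromatic): 1 H each → 3
  3 × C (aromatic): no H
  1 × C: 3 H
  Total hydrogens = 20.
Molecular formula: C14H20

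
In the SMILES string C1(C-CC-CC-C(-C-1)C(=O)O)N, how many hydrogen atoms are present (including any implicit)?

17

Hydrogens are implicit in SMILES; fill each atom to its normal valence:
  6 × C: 2 H each → 12
  2 × C: 1 H each → 2
  1 × C: no H
  1 × N: 2 H
  1 × O: 1 H
  1 × O: no H
  Total hydrogens = 17.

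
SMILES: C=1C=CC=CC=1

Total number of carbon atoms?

The symbol for carbon appears 6 times in the SMILES.

6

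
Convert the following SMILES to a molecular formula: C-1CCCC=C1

C6H10

Heavy atoms from the SMILES: 6 C.
Implicit hydrogens by atom environment:
  4 × C: 2 H each → 8
  2 × C: 1 H each → 2
  Total hydrogens = 10.
Molecular formula: C6H10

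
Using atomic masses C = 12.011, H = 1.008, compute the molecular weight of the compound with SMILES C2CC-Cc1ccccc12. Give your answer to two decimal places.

132.21

Molecular formula: C10H12.
M = 10×12.011 + 12×1.008 = 132.21 g/mol.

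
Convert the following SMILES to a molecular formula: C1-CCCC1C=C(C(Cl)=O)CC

C10H15ClO

Heavy atoms from the SMILES: 10 C, 1 Cl, 1 O.
Implicit hydrogens by atom environment:
  5 × C: 2 H each → 10
  2 × C: 1 H each → 2
  2 × C: no H
  1 × C: 3 H
  1 × Cl: no H
  1 × O: no H
  Total hydrogens = 15.
Molecular formula: C10H15ClO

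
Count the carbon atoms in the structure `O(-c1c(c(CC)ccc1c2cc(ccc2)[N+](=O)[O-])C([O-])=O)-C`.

The symbol for carbon appears 16 times in the SMILES. Lowercase c denotes aromatic carbon and counts toward C.

16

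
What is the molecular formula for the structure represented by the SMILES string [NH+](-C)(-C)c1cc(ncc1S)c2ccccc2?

Heavy atoms from the SMILES: 13 C, 2 N, 1 S.
Implicit hydrogens by atom environment:
  7 × C (aromatic): 1 H each → 7
  4 × C (aromatic): no H
  2 × C: 3 H each → 6
  1 × N (charge +1): 1 H
  1 × N (aromatic): no H
  1 × S: 1 H
  Total hydrogens = 15.
Net charge +1.
Molecular formula: C13H15N2S+

C13H15N2S+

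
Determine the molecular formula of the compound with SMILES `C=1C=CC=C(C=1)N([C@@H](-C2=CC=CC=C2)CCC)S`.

C16H19NS

Heavy atoms from the SMILES: 16 C, 1 N, 1 S.
Implicit hydrogens by atom environment:
  10 × C (aromatic): 1 H each → 10
  2 × C: 2 H each → 4
  2 × C (aromatic): no H
  1 × C: 3 H
  1 × C: 1 H
  1 × N: no H
  1 × S: 1 H
  Total hydrogens = 19.
Molecular formula: C16H19NS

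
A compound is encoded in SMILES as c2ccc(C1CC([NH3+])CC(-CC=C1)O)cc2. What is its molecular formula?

Heavy atoms from the SMILES: 14 C, 1 N, 1 O.
Implicit hydrogens by atom environment:
  5 × C: 1 H each → 5
  5 × C (aromatic): 1 H each → 5
  3 × C: 2 H each → 6
  1 × C (aromatic): no H
  1 × N (charge +1): 3 H
  1 × O: 1 H
  Total hydrogens = 20.
Net charge +1.
Molecular formula: C14H20NO+

C14H20NO+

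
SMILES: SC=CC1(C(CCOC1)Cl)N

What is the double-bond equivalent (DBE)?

2

Molecular formula from the SMILES: C7H12ClNOS.
DoU = (2C + 2 + N − H − X)/2 = (2·7 + 2 + 1 − 12 − 1)/2 = 4/2 = 2.
(Structurally: 1 ring(s) + 1 π bond(s) = 2.)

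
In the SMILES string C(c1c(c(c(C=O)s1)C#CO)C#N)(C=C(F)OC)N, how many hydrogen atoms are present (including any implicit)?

Hydrogens are implicit in SMILES; fill each atom to its normal valence:
  4 × C (aromatic): no H
  4 × C: no H
  3 × C: 1 H each → 3
  2 × O: no H
  1 × C: 3 H
  1 × F: no H
  1 × N: 2 H
  1 × N: no H
  1 × O: 1 H
  1 × S (aromatic): no H
  Total hydrogens = 9.

9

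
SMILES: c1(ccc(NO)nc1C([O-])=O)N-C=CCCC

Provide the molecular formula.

C11H14N3O3-

Heavy atoms from the SMILES: 11 C, 3 N, 3 O.
Implicit hydrogens by atom environment:
  3 × C (aromatic): no H
  2 × C: 2 H each → 4
  2 × C (aromatic): 1 H each → 2
  2 × C: 1 H each → 2
  2 × N: 1 H each → 2
  1 × C: 3 H
  1 × C: no H
  1 × N (aromatic): no H
  1 × O: 1 H
  1 × O: no H
  1 × O (charge -1): no H
  Total hydrogens = 14.
Net charge -1.
Molecular formula: C11H14N3O3-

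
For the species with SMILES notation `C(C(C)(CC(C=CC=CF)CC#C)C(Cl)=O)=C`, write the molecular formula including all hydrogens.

Heavy atoms from the SMILES: 14 C, 1 Cl, 1 F, 1 O.
Implicit hydrogens by atom environment:
  7 × C: 1 H each → 7
  3 × C: 2 H each → 6
  3 × C: no H
  1 × C: 3 H
  1 × Cl: no H
  1 × F: no H
  1 × O: no H
  Total hydrogens = 16.
Molecular formula: C14H16ClFO

C14H16ClFO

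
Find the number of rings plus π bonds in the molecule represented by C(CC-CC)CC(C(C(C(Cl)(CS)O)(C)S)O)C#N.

2

Molecular formula from the SMILES: C13H24ClNO2S2.
DoU = (2C + 2 + N − H − X)/2 = (2·13 + 2 + 1 − 24 − 1)/2 = 4/2 = 2.
(Structurally: 0 ring(s) + 2 π bond(s) = 2.)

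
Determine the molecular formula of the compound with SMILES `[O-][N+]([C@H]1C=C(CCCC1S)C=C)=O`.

C9H13NO2S

Heavy atoms from the SMILES: 9 C, 1 N, 2 O, 1 S.
Implicit hydrogens by atom environment:
  4 × C: 2 H each → 8
  4 × C: 1 H each → 4
  1 × C: no H
  1 × N (charge +1): no H
  1 × O: no H
  1 × O (charge -1): no H
  1 × S: 1 H
  Total hydrogens = 13.
Molecular formula: C9H13NO2S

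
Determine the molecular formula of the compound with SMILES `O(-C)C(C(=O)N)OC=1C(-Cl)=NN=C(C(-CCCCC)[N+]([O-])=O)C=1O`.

C13H19ClN4O6

Heavy atoms from the SMILES: 13 C, 1 Cl, 4 N, 6 O.
Implicit hydrogens by atom environment:
  4 × C: 2 H each → 8
  4 × C (aromatic): no H
  4 × O: no H
  2 × C: 3 H each → 6
  2 × C: 1 H each → 2
  2 × N (aromatic): no H
  1 × C: no H
  1 × Cl: no H
  1 × N: 2 H
  1 × N (charge +1): no H
  1 × O: 1 H
  1 × O (charge -1): no H
  Total hydrogens = 19.
Molecular formula: C13H19ClN4O6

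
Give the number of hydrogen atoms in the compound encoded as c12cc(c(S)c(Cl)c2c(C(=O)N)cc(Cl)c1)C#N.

6

Hydrogens are implicit in SMILES; fill each atom to its normal valence:
  7 × C (aromatic): no H
  3 × C (aromatic): 1 H each → 3
  2 × C: no H
  2 × Cl: no H
  1 × N: 2 H
  1 × N: no H
  1 × O: no H
  1 × S: 1 H
  Total hydrogens = 6.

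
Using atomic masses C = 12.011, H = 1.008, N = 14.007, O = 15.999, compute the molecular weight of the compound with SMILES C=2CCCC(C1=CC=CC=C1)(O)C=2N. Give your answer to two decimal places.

189.26

Molecular formula: C12H15NO.
M = 12×12.011 + 15×1.008 + 1×14.007 + 1×15.999 = 189.26 g/mol.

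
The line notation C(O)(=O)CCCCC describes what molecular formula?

C6H12O2

Heavy atoms from the SMILES: 6 C, 2 O.
Implicit hydrogens by atom environment:
  4 × C: 2 H each → 8
  1 × C: 3 H
  1 × C: no H
  1 × O: 1 H
  1 × O: no H
  Total hydrogens = 12.
Molecular formula: C6H12O2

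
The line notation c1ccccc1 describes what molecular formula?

C6H6

Heavy atoms from the SMILES: 6 C.
Implicit hydrogens by atom environment:
  6 × C (aromatic): 1 H each → 6
  Total hydrogens = 6.
Molecular formula: C6H6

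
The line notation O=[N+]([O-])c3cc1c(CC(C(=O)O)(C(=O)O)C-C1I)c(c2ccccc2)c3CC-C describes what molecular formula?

C21H20INO6

Heavy atoms from the SMILES: 21 C, 1 I, 1 N, 6 O.
Implicit hydrogens by atom environment:
  6 × C (aromatic): 1 H each → 6
  6 × C (aromatic): no H
  4 × C: 2 H each → 8
  3 × C: no H
  3 × O: no H
  2 × O: 1 H each → 2
  1 × C: 3 H
  1 × C: 1 H
  1 × I: no H
  1 × N (charge +1): no H
  1 × O (charge -1): no H
  Total hydrogens = 20.
Molecular formula: C21H20INO6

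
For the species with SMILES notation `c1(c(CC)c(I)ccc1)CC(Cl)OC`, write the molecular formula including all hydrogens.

C11H14ClIO

Heavy atoms from the SMILES: 11 C, 1 Cl, 1 I, 1 O.
Implicit hydrogens by atom environment:
  3 × C (aromatic): 1 H each → 3
  3 × C (aromatic): no H
  2 × C: 3 H each → 6
  2 × C: 2 H each → 4
  1 × C: 1 H
  1 × Cl: no H
  1 × I: no H
  1 × O: no H
  Total hydrogens = 14.
Molecular formula: C11H14ClIO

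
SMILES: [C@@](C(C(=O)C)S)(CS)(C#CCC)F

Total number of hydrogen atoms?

13

Hydrogens are implicit in SMILES; fill each atom to its normal valence:
  4 × C: no H
  2 × C: 3 H each → 6
  2 × C: 2 H each → 4
  2 × S: 1 H each → 2
  1 × C: 1 H
  1 × F: no H
  1 × O: no H
  Total hydrogens = 13.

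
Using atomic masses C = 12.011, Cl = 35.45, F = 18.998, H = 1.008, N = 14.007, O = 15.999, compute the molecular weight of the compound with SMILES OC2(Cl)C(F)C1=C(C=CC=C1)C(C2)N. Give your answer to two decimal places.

Molecular formula: C10H11ClFNO.
M = 10×12.011 + 1×35.45 + 1×18.998 + 11×1.008 + 1×14.007 + 1×15.999 = 215.65 g/mol.

215.65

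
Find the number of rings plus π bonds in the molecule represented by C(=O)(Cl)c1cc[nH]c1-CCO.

4

Molecular formula from the SMILES: C7H8ClNO2.
DoU = (2C + 2 + N − H − X)/2 = (2·7 + 2 + 1 − 8 − 1)/2 = 8/2 = 4.
(Structurally: 1 ring(s) + 3 π bond(s) = 4.)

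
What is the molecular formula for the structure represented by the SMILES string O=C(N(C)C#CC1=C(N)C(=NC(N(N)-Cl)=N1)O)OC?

C9H11ClN6O3

Heavy atoms from the SMILES: 9 C, 1 Cl, 6 N, 3 O.
Implicit hydrogens by atom environment:
  4 × C (aromatic): no H
  3 × C: no H
  2 × C: 3 H each → 6
  2 × N: 2 H each → 4
  2 × N (aromatic): no H
  2 × N: no H
  2 × O: no H
  1 × Cl: no H
  1 × O: 1 H
  Total hydrogens = 11.
Molecular formula: C9H11ClN6O3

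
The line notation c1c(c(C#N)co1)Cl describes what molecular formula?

Heavy atoms from the SMILES: 5 C, 1 Cl, 1 N, 1 O.
Implicit hydrogens by atom environment:
  2 × C (aromatic): 1 H each → 2
  2 × C (aromatic): no H
  1 × C: no H
  1 × Cl: no H
  1 × N: no H
  1 × O (aromatic): no H
  Total hydrogens = 2.
Molecular formula: C5H2ClNO

C5H2ClNO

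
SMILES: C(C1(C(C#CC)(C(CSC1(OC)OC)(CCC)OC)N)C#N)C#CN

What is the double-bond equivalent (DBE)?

Molecular formula from the SMILES: C18H27N3O3S.
DoU = (2C + 2 + N − H − X)/2 = (2·18 + 2 + 3 − 27 − 0)/2 = 14/2 = 7.
(Structurally: 1 ring(s) + 6 π bond(s) = 7.)

7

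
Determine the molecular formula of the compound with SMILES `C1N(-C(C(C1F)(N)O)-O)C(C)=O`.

Heavy atoms from the SMILES: 6 C, 1 F, 2 N, 3 O.
Implicit hydrogens by atom environment:
  2 × C: 1 H each → 2
  2 × C: no H
  2 × O: 1 H each → 2
  1 × C: 3 H
  1 × C: 2 H
  1 × F: no H
  1 × N: 2 H
  1 × N: no H
  1 × O: no H
  Total hydrogens = 11.
Molecular formula: C6H11FN2O3

C6H11FN2O3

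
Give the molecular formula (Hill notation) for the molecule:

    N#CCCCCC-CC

Heavy atoms from the SMILES: 8 C, 1 N.
Implicit hydrogens by atom environment:
  6 × C: 2 H each → 12
  1 × C: 3 H
  1 × C: no H
  1 × N: no H
  Total hydrogens = 15.
Molecular formula: C8H15N

C8H15N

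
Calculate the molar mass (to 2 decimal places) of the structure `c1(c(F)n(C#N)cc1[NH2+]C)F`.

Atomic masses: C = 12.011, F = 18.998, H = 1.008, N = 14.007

158.13

Molecular formula: C6H6F2N3+.
M = 6×12.011 + 2×18.998 + 6×1.008 + 3×14.007 = 158.13 g/mol.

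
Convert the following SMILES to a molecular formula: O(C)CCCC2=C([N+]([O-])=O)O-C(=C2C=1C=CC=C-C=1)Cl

C14H14ClNO4

Heavy atoms from the SMILES: 14 C, 1 Cl, 1 N, 4 O.
Implicit hydrogens by atom environment:
  5 × C (aromatic): 1 H each → 5
  5 × C (aromatic): no H
  3 × C: 2 H each → 6
  2 × O: no H
  1 × C: 3 H
  1 × Cl: no H
  1 × N (charge +1): no H
  1 × O (aromatic): no H
  1 × O (charge -1): no H
  Total hydrogens = 14.
Molecular formula: C14H14ClNO4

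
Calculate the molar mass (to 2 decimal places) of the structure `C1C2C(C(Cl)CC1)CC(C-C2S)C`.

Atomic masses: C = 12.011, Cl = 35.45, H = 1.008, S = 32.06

218.78

Molecular formula: C11H19ClS.
M = 11×12.011 + 1×35.45 + 19×1.008 + 1×32.06 = 218.78 g/mol.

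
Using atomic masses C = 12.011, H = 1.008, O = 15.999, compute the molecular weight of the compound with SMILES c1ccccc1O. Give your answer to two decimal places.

Molecular formula: C6H6O.
M = 6×12.011 + 6×1.008 + 1×15.999 = 94.11 g/mol.

94.11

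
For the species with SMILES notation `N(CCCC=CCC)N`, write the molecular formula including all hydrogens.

Heavy atoms from the SMILES: 7 C, 2 N.
Implicit hydrogens by atom environment:
  4 × C: 2 H each → 8
  2 × C: 1 H each → 2
  1 × C: 3 H
  1 × N: 2 H
  1 × N: 1 H
  Total hydrogens = 16.
Molecular formula: C7H16N2

C7H16N2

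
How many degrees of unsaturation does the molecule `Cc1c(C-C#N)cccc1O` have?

Molecular formula from the SMILES: C9H9NO.
DoU = (2C + 2 + N − H − X)/2 = (2·9 + 2 + 1 − 9 − 0)/2 = 12/2 = 6.
(Structurally: 1 ring(s) + 5 π bond(s) = 6.)

6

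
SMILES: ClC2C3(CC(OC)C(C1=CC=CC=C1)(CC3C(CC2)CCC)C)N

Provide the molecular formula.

C21H32ClNO

Heavy atoms from the SMILES: 21 C, 1 Cl, 1 N, 1 O.
Implicit hydrogens by atom environment:
  6 × C: 2 H each → 12
  5 × C (aromatic): 1 H each → 5
  4 × C: 1 H each → 4
  3 × C: 3 H each → 9
  2 × C: no H
  1 × C (aromatic): no H
  1 × Cl: no H
  1 × N: 2 H
  1 × O: no H
  Total hydrogens = 32.
Molecular formula: C21H32ClNO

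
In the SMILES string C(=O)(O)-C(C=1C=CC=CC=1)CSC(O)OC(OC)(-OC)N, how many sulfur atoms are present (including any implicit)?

1

The symbol for sulfur appears 1 time in the SMILES.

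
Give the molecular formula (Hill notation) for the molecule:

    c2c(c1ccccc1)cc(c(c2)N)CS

C13H13NS

Heavy atoms from the SMILES: 13 C, 1 N, 1 S.
Implicit hydrogens by atom environment:
  8 × C (aromatic): 1 H each → 8
  4 × C (aromatic): no H
  1 × C: 2 H
  1 × N: 2 H
  1 × S: 1 H
  Total hydrogens = 13.
Molecular formula: C13H13NS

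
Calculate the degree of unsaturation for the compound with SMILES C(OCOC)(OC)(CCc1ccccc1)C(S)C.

4

Molecular formula from the SMILES: C14H22O3S.
DoU = (2C + 2 + N − H − X)/2 = (2·14 + 2 + 0 − 22 − 0)/2 = 8/2 = 4.
(Structurally: 1 ring(s) + 3 π bond(s) = 4.)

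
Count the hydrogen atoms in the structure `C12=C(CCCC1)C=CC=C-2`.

Hydrogens are implicit in SMILES; fill each atom to its normal valence:
  4 × C: 2 H each → 8
  4 × C (aromatic): 1 H each → 4
  2 × C (aromatic): no H
  Total hydrogens = 12.

12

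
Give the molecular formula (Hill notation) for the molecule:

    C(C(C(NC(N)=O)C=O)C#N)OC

C7H11N3O3

Heavy atoms from the SMILES: 7 C, 3 N, 3 O.
Implicit hydrogens by atom environment:
  3 × C: 1 H each → 3
  3 × O: no H
  2 × C: no H
  1 × C: 3 H
  1 × C: 2 H
  1 × N: 2 H
  1 × N: 1 H
  1 × N: no H
  Total hydrogens = 11.
Molecular formula: C7H11N3O3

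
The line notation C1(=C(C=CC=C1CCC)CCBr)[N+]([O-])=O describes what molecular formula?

Heavy atoms from the SMILES: 1 Br, 11 C, 1 N, 2 O.
Implicit hydrogens by atom environment:
  4 × C: 2 H each → 8
  3 × C (aromatic): 1 H each → 3
  3 × C (aromatic): no H
  1 × Br: no H
  1 × C: 3 H
  1 × N (charge +1): no H
  1 × O: no H
  1 × O (charge -1): no H
  Total hydrogens = 14.
Molecular formula: C11H14BrNO2

C11H14BrNO2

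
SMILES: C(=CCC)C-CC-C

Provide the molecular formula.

C8H16

Heavy atoms from the SMILES: 8 C.
Implicit hydrogens by atom environment:
  4 × C: 2 H each → 8
  2 × C: 3 H each → 6
  2 × C: 1 H each → 2
  Total hydrogens = 16.
Molecular formula: C8H16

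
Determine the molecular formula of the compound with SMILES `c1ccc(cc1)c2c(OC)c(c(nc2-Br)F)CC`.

Heavy atoms from the SMILES: 1 Br, 14 C, 1 F, 1 N, 1 O.
Implicit hydrogens by atom environment:
  6 × C (aromatic): no H
  5 × C (aromatic): 1 H each → 5
  2 × C: 3 H each → 6
  1 × Br: no H
  1 × C: 2 H
  1 × F: no H
  1 × N (aromatic): no H
  1 × O: no H
  Total hydrogens = 13.
Molecular formula: C14H13BrFNO

C14H13BrFNO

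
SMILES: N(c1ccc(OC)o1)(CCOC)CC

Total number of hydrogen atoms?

Hydrogens are implicit in SMILES; fill each atom to its normal valence:
  3 × C: 3 H each → 9
  3 × C: 2 H each → 6
  2 × C (aromatic): 1 H each → 2
  2 × C (aromatic): no H
  2 × O: no H
  1 × N: no H
  1 × O (aromatic): no H
  Total hydrogens = 17.

17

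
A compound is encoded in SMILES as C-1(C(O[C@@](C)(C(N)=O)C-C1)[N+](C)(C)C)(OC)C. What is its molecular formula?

C12H25N2O3+

Heavy atoms from the SMILES: 12 C, 2 N, 3 O.
Implicit hydrogens by atom environment:
  6 × C: 3 H each → 18
  3 × C: no H
  3 × O: no H
  2 × C: 2 H each → 4
  1 × C: 1 H
  1 × N: 2 H
  1 × N (charge +1): no H
  Total hydrogens = 25.
Net charge +1.
Molecular formula: C12H25N2O3+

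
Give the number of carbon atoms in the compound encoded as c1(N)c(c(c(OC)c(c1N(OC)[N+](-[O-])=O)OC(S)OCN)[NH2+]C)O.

The symbol for carbon appears 11 times in the SMILES. Lowercase c denotes aromatic carbon and counts toward C.

11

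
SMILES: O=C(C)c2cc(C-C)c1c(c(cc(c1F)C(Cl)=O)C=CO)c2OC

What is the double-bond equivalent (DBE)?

Molecular formula from the SMILES: C18H16ClFO4.
DoU = (2C + 2 + N − H − X)/2 = (2·18 + 2 + 0 − 16 − 2)/2 = 20/2 = 10.
(Structurally: 2 ring(s) + 8 π bond(s) = 10.)

10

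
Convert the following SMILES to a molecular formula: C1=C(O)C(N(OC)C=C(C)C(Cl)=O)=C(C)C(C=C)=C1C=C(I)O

Heavy atoms from the SMILES: 16 C, 1 Cl, 1 I, 1 N, 4 O.
Implicit hydrogens by atom environment:
  5 × C (aromatic): no H
  3 × C: 3 H each → 9
  3 × C: 1 H each → 3
  3 × C: no H
  2 × O: 1 H each → 2
  2 × O: no H
  1 × C: 2 H
  1 × C (aromatic): 1 H
  1 × Cl: no H
  1 × I: no H
  1 × N: no H
  Total hydrogens = 17.
Molecular formula: C16H17ClINO4

C16H17ClINO4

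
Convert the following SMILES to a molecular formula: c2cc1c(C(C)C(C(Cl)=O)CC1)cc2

C12H13ClO

Heavy atoms from the SMILES: 12 C, 1 Cl, 1 O.
Implicit hydrogens by atom environment:
  4 × C (aromatic): 1 H each → 4
  2 × C: 2 H each → 4
  2 × C: 1 H each → 2
  2 × C (aromatic): no H
  1 × C: 3 H
  1 × C: no H
  1 × Cl: no H
  1 × O: no H
  Total hydrogens = 13.
Molecular formula: C12H13ClO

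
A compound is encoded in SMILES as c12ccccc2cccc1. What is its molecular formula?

Heavy atoms from the SMILES: 10 C.
Implicit hydrogens by atom environment:
  8 × C (aromatic): 1 H each → 8
  2 × C (aromatic): no H
  Total hydrogens = 8.
Molecular formula: C10H8

C10H8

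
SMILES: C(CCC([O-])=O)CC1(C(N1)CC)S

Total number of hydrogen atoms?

Hydrogens are implicit in SMILES; fill each atom to its normal valence:
  5 × C: 2 H each → 10
  2 × C: no H
  1 × C: 3 H
  1 × C: 1 H
  1 × N: 1 H
  1 × O: no H
  1 × O (charge -1): no H
  1 × S: 1 H
  Total hydrogens = 16.

16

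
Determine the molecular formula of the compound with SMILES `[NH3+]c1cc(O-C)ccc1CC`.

C9H14NO+

Heavy atoms from the SMILES: 9 C, 1 N, 1 O.
Implicit hydrogens by atom environment:
  3 × C (aromatic): 1 H each → 3
  3 × C (aromatic): no H
  2 × C: 3 H each → 6
  1 × C: 2 H
  1 × N (charge +1): 3 H
  1 × O: no H
  Total hydrogens = 14.
Net charge +1.
Molecular formula: C9H14NO+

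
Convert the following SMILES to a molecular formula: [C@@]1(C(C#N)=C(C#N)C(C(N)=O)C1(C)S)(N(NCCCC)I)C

C14H20IN5OS

Heavy atoms from the SMILES: 14 C, 1 I, 5 N, 1 O, 1 S.
Implicit hydrogens by atom environment:
  7 × C: no H
  3 × C: 3 H each → 9
  3 × C: 2 H each → 6
  3 × N: no H
  1 × C: 1 H
  1 × I: no H
  1 × N: 2 H
  1 × N: 1 H
  1 × O: no H
  1 × S: 1 H
  Total hydrogens = 20.
Molecular formula: C14H20IN5OS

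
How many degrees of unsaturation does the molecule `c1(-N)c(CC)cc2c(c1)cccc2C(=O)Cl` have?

Molecular formula from the SMILES: C13H12ClNO.
DoU = (2C + 2 + N − H − X)/2 = (2·13 + 2 + 1 − 12 − 1)/2 = 16/2 = 8.
(Structurally: 2 ring(s) + 6 π bond(s) = 8.)

8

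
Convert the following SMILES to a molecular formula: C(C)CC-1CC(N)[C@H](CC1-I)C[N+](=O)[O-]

Heavy atoms from the SMILES: 10 C, 1 I, 2 N, 2 O.
Implicit hydrogens by atom environment:
  5 × C: 2 H each → 10
  4 × C: 1 H each → 4
  1 × C: 3 H
  1 × I: no H
  1 × N: 2 H
  1 × N (charge +1): no H
  1 × O: no H
  1 × O (charge -1): no H
  Total hydrogens = 19.
Molecular formula: C10H19IN2O2

C10H19IN2O2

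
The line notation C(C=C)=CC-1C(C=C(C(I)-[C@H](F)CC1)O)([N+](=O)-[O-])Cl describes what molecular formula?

Heavy atoms from the SMILES: 12 C, 1 Cl, 1 F, 1 I, 1 N, 3 O.
Implicit hydrogens by atom environment:
  7 × C: 1 H each → 7
  3 × C: 2 H each → 6
  2 × C: no H
  1 × Cl: no H
  1 × F: no H
  1 × I: no H
  1 × N (charge +1): no H
  1 × O: 1 H
  1 × O: no H
  1 × O (charge -1): no H
  Total hydrogens = 14.
Molecular formula: C12H14ClFINO3

C12H14ClFINO3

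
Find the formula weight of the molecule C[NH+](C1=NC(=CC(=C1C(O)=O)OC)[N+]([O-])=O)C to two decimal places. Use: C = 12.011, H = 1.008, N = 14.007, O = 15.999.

Molecular formula: C9H12N3O5+.
M = 9×12.011 + 12×1.008 + 3×14.007 + 5×15.999 = 242.21 g/mol.

242.21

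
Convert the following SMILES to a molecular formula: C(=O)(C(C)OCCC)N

C6H13NO2

Heavy atoms from the SMILES: 6 C, 1 N, 2 O.
Implicit hydrogens by atom environment:
  2 × C: 3 H each → 6
  2 × C: 2 H each → 4
  2 × O: no H
  1 × C: 1 H
  1 × C: no H
  1 × N: 2 H
  Total hydrogens = 13.
Molecular formula: C6H13NO2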